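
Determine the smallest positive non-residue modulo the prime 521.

(2/521) = +1, so 2 is a residue.
(3/521) = −1, so 3 is the smallest positive non-residue mod 521.

3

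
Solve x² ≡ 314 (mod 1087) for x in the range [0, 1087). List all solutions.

Since 1087 ≡ 3 (mod 4), a square root of 314 is 314^((1087+1)/4) = 314^272 mod 1087.
Repeated squaring: 314^2≡766, 314^4≡863, 314^8≡174, 314^16≡927, 314^32≡599, 314^64≡91, 314^128≡672, 314^256≡479 (mod 1087).
314^272 = 314^(256+16) ≡ 537 (mod 1087).
Check: 537² = 288369 ≡ 314 (mod 1087). The two roots are 537 and 550.

537, 550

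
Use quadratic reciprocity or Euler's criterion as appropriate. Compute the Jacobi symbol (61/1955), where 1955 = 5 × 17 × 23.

Reciprocity: 61 ≡ 1 and 1955 ≡ 3 (mod 4), so (61/1955) = +(1955/61).
Reduce top mod 61: now compute (3/61).
Reciprocity: 3 ≡ 3 and 61 ≡ 1 (mod 4), so (3/61) = +(61/3).
Reduce top mod 3: now compute (1/3).
Reached (1/3) = 1. Collecting the sign flips along the way, the symbol is +1.

1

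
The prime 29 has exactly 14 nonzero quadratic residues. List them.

Square k = 1,…,14 (k and 29−k give the same square):
1²=1, 2²=4, 3²=9, 4²=16, 5²=25, 6²≡7, 7²≡20, 8²≡6, 9²≡23, 10²≡13, 11²≡5, 12²≡28, 13²≡24, 14²≡22 (mod 29).
So the quadratic residues mod 29 are {1, 4, 5, 6, 7, 9, 13, 16, 20, 22, 23, 24, 25, 28}.

1, 4, 5, 6, 7, 9, 13, 16, 20, 22, 23, 24, 25, 28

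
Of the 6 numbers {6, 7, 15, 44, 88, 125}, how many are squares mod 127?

(6/127) = -1 → non-residue.
(7/127) = -1 → non-residue.
(15/127) = +1 → QR.
(44/127) = +1 → QR.
(88/127) = +1 → QR.
(125/127) = -1 → non-residue.
Total quadratic residues among the 6: 3.

3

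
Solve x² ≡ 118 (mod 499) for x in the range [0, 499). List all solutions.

Since 499 ≡ 3 (mod 4), a square root of 118 is 118^((499+1)/4) = 118^125 mod 499.
Repeated squaring: 118^2≡451, 118^4≡308, 118^8≡54, 118^16≡421, 118^32≡96, 118^64≡234 (mod 499).
118^125 = 118^(64+32+16+8+4+1) ≡ 169 (mod 499).
Check: 169² = 28561 ≡ 118 (mod 499). The two roots are 169 and 330.

169, 330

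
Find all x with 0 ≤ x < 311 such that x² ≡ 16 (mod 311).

Since 311 ≡ 3 (mod 4), a square root of 16 is 16^((311+1)/4) = 16^78 mod 311.
Repeated squaring: 16^2≡256, 16^4≡226, 16^8≡72, 16^16≡208, 16^32≡35, 16^64≡292 (mod 311).
16^78 = 16^(64+8+4+2) ≡ 4 (mod 311).
Check: 4² = 16 ≡ 16 (mod 311). The two roots are 4 and 307.

4, 307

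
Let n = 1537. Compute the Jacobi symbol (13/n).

Reciprocity: 13 ≡ 1 and 1537 ≡ 1 (mod 4), so (13/1537) = +(1537/13).
Reduce top mod 13: now compute (3/13).
Reciprocity: 3 ≡ 3 and 13 ≡ 1 (mod 4), so (3/13) = +(13/3).
Reduce top mod 3: now compute (1/3).
Reached (1/3) = 1. Collecting the sign flips along the way, the symbol is +1.

1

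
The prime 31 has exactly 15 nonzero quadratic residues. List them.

Square k = 1,…,15 (k and 31−k give the same square):
1²=1, 2²=4, 3²=9, 4²=16, 5²=25, 6²≡5, 7²≡18, 8²≡2, 9²≡19, 10²≡7, 11²≡28, 12²≡20, 13²≡14, 14²≡10, 15²≡8 (mod 31).
So the quadratic residues mod 31 are {1, 2, 4, 5, 7, 8, 9, 10, 14, 16, 18, 19, 20, 25, 28}.

1, 2, 4, 5, 7, 8, 9, 10, 14, 16, 18, 19, 20, 25, 28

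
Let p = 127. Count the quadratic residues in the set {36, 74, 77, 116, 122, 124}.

(36/127) = +1 → QR.
(74/127) = +1 → QR.
(77/127) = -1 → non-residue.
(116/127) = -1 → non-residue.
(122/127) = +1 → QR.
(124/127) = +1 → QR.
Total quadratic residues among the 6: 4.

4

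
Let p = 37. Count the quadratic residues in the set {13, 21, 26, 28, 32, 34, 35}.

4

(13/37) = -1 → non-residue.
(21/37) = +1 → QR.
(26/37) = +1 → QR.
(28/37) = +1 → QR.
(32/37) = -1 → non-residue.
(34/37) = +1 → QR.
(35/37) = -1 → non-residue.
Total quadratic residues among the 7: 4.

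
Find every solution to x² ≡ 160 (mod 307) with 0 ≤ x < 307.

Since 307 ≡ 3 (mod 4), a square root of 160 is 160^((307+1)/4) = 160^77 mod 307.
Repeated squaring: 160^2≡119, 160^4≡39, 160^8≡293, 160^16≡196, 160^32≡41, 160^64≡146 (mod 307).
160^77 = 160^(64+8+4+1) ≡ 62 (mod 307).
Check: 62² = 3844 ≡ 160 (mod 307). The two roots are 62 and 245.

62, 245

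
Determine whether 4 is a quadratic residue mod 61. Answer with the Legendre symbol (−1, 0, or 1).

Pull out 2^2: since 61 ≡ 5 (mod 8), (2/61) = -1, so (2/61)^2 = +1.
Reached (1/61) = 1. Collecting the sign flips along the way, the symbol is +1.

1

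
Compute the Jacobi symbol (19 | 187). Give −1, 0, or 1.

-1

Reciprocity: 19 ≡ 3 and 187 ≡ 3 (mod 4), so (19/187) = −(187/19).
Reduce top mod 19: now compute (16/19).
Pull out 2^4: since 19 ≡ 3 (mod 8), (2/19) = -1, so (2/19)^4 = +1.
Reached (1/19) = 1. Collecting the sign flips along the way, the symbol is -1.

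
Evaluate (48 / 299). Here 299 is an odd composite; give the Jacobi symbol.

Pull out 2^4: since 299 ≡ 3 (mod 8), (2/299) = -1, so (2/299)^4 = +1.
Reciprocity: 3 ≡ 3 and 299 ≡ 3 (mod 4), so (3/299) = −(299/3).
Reduce top mod 3: now compute (2/3).
Pull out 2: since 3 ≡ 3 (mod 8), (2/3) = -1.
Reached (1/3) = 1. Collecting the sign flips along the way, the symbol is +1.

1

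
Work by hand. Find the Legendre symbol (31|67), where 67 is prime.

Euler's criterion: (31/67) ≡ 31^33 (mod 67).
31^2 ≡ 23 (mod 67)
31^4 ≡ 60 (mod 67)
31^8 ≡ 49 (mod 67)
31^16 ≡ 56 (mod 67)
31^32 ≡ 54 (mod 67)
31^33 = 31^(32+1) ≡ 66 (mod 67).
Result is 66 ≡ −1, so (31/67) = −1.

-1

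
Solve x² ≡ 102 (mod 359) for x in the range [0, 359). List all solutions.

176, 183

Since 359 ≡ 3 (mod 4), a square root of 102 is 102^((359+1)/4) = 102^90 mod 359.
Repeated squaring: 102^2≡352, 102^4≡49, 102^8≡247, 102^16≡338, 102^32≡82, 102^64≡262 (mod 359).
102^90 = 102^(64+16+8+2) ≡ 176 (mod 359).
Check: 176² = 30976 ≡ 102 (mod 359). The two roots are 176 and 183.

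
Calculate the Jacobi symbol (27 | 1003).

Reciprocity: 27 ≡ 3 and 1003 ≡ 3 (mod 4), so (27/1003) = −(1003/27).
Reduce top mod 27: now compute (4/27).
Pull out 2^2: since 27 ≡ 3 (mod 8), (2/27) = -1, so (2/27)^2 = +1.
Reached (1/27) = 1. Collecting the sign flips along the way, the symbol is -1.

-1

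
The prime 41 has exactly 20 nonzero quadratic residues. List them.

1,2,4,5,8,9,10,16,18,20,21,23,25,31,32,33,36,37,39,40

Square k = 1,…,20 (k and 41−k give the same square):
1²=1, 2²=4, 3²=9, 4²=16, 5²=25, 6²=36, 7²≡8, 8²≡23, 9²≡40, 10²≡18, 11²≡39, 12²≡21, 13²≡5, 14²≡32, 15²≡20, 16²≡10, 17²≡2, 18²≡37, 19²≡33, 20²≡31 (mod 41).
So the quadratic residues mod 41 are {1, 2, 4, 5, 8, 9, 10, 16, 18, 20, 21, 23, 25, 31, 32, 33, 36, 37, 39, 40}.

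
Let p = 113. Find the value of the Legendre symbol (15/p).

1

Reciprocity: 15 ≡ 3 and 113 ≡ 1 (mod 4), so (15/113) = +(113/15).
Reduce top mod 15: now compute (8/15).
Pull out 2^3: since 15 ≡ 7 (mod 8), (2/15) = +1, so (2/15)^3 = +1.
Reached (1/15) = 1. Collecting the sign flips along the way, the symbol is +1.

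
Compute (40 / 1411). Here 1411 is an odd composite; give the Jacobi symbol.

-1

Pull out 2^3: since 1411 ≡ 3 (mod 8), (2/1411) = -1, so (2/1411)^3 = -1.
Reciprocity: 5 ≡ 1 and 1411 ≡ 3 (mod 4), so (5/1411) = +(1411/5).
Reduce top mod 5: now compute (1/5).
Reached (1/5) = 1. Collecting the sign flips along the way, the symbol is -1.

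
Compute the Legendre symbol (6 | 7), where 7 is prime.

Euler's criterion: (6/7) ≡ 6^3 (mod 7).
6^2 ≡ 1 (mod 7)
6^3 = 6^(2+1) ≡ 6 (mod 7).
Result is 6 ≡ −1, so (6/7) = −1.

-1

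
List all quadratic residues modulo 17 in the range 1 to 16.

1, 2, 4, 8, 9, 13, 15, 16

Square k = 1,…,8 (k and 17−k give the same square):
1²=1, 2²=4, 3²=9, 4²=16, 5²≡8, 6²≡2, 7²≡15, 8²≡13 (mod 17).
So the quadratic residues mod 17 are {1, 2, 4, 8, 9, 13, 15, 16}.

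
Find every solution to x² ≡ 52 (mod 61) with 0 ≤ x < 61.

61 ≡ 1 (mod 4), so we find a root by search.
Trying successive values, 28² = 784 ≡ 52 (mod 61). The other root is 61 − 28 = 33.

28, 33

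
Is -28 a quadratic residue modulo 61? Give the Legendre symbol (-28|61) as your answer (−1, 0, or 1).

First reduce: -28 ≡ 33 (mod 61).
Reciprocity: 33 ≡ 1 and 61 ≡ 1 (mod 4), so (33/61) = +(61/33).
Reduce top mod 33: now compute (28/33).
Pull out 2^2: since 33 ≡ 1 (mod 8), (2/33) = +1, so (2/33)^2 = +1.
Reciprocity: 7 ≡ 3 and 33 ≡ 1 (mod 4), so (7/33) = +(33/7).
Reduce top mod 7: now compute (5/7).
Reciprocity: 5 ≡ 1 and 7 ≡ 3 (mod 4), so (5/7) = +(7/5).
Reduce top mod 5: now compute (2/5).
Pull out 2: since 5 ≡ 5 (mod 8), (2/5) = -1.
Reached (1/5) = 1. Collecting the sign flips along the way, the symbol is -1.

-1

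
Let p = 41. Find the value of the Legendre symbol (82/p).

First reduce: 82 ≡ 0 (mod 41).
Top reduces to 0: gcd > 1, so the symbol is 0.

0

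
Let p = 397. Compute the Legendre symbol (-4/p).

1

First reduce: -4 ≡ 393 (mod 397).
Reciprocity: 393 ≡ 1 and 397 ≡ 1 (mod 4), so (393/397) = +(397/393).
Reduce top mod 393: now compute (4/393).
Pull out 2^2: since 393 ≡ 1 (mod 8), (2/393) = +1, so (2/393)^2 = +1.
Reached (1/393) = 1. Collecting the sign flips along the way, the symbol is +1.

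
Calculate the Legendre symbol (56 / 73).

-1

Pull out 2^3: since 73 ≡ 1 (mod 8), (2/73) = +1, so (2/73)^3 = +1.
Reciprocity: 7 ≡ 3 and 73 ≡ 1 (mod 4), so (7/73) = +(73/7).
Reduce top mod 7: now compute (3/7).
Reciprocity: 3 ≡ 3 and 7 ≡ 3 (mod 4), so (3/7) = −(7/3).
Reduce top mod 3: now compute (1/3).
Reached (1/3) = 1. Collecting the sign flips along the way, the symbol is -1.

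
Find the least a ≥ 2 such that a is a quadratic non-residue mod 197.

2

(2/197) = −1, so 2 is the smallest positive non-residue mod 197.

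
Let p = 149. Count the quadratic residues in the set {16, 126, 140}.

(16/149) = +1 → QR.
(126/149) = -1 → non-residue.
(140/149) = +1 → QR.
Total quadratic residues among the 3: 2.

2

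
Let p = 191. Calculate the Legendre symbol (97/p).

Reciprocity: 97 ≡ 1 and 191 ≡ 3 (mod 4), so (97/191) = +(191/97).
Reduce top mod 97: now compute (94/97).
Pull out 2: since 97 ≡ 1 (mod 8), (2/97) = +1.
Reciprocity: 47 ≡ 3 and 97 ≡ 1 (mod 4), so (47/97) = +(97/47).
Reduce top mod 47: now compute (3/47).
Reciprocity: 3 ≡ 3 and 47 ≡ 3 (mod 4), so (3/47) = −(47/3).
Reduce top mod 3: now compute (2/3).
Pull out 2: since 3 ≡ 3 (mod 8), (2/3) = -1.
Reached (1/3) = 1. Collecting the sign flips along the way, the symbol is +1.

1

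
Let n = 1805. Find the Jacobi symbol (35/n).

Reciprocity: 35 ≡ 3 and 1805 ≡ 1 (mod 4), so (35/1805) = +(1805/35).
Reduce top mod 35: now compute (20/35).
Pull out 2^2: since 35 ≡ 3 (mod 8), (2/35) = -1, so (2/35)^2 = +1.
Reciprocity: 5 ≡ 1 and 35 ≡ 3 (mod 4), so (5/35) = +(35/5).
Reduce top mod 5: now compute (0/5).
Top reduces to 0: gcd > 1, so the symbol is 0.

0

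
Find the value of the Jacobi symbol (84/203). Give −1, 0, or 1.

0

Pull out 2^2: since 203 ≡ 3 (mod 8), (2/203) = -1, so (2/203)^2 = +1.
Reciprocity: 21 ≡ 1 and 203 ≡ 3 (mod 4), so (21/203) = +(203/21).
Reduce top mod 21: now compute (14/21).
Pull out 2: since 21 ≡ 5 (mod 8), (2/21) = -1.
Reciprocity: 7 ≡ 3 and 21 ≡ 1 (mod 4), so (7/21) = +(21/7).
Reduce top mod 7: now compute (0/7).
Top reduces to 0: gcd > 1, so the symbol is 0.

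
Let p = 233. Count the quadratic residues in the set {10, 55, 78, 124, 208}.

(10/233) = -1 → non-residue.
(55/233) = +1 → QR.
(78/233) = -1 → non-residue.
(124/233) = +1 → QR.
(208/233) = +1 → QR.
Total quadratic residues among the 5: 3.

3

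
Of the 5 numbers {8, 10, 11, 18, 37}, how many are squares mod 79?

(8/79) = +1 → QR.
(10/79) = +1 → QR.
(11/79) = +1 → QR.
(18/79) = +1 → QR.
(37/79) = -1 → non-residue.
Total quadratic residues among the 5: 4.

4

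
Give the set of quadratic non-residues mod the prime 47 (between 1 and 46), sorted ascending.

Square k = 1,…,23 (k and 47−k give the same square):
1²=1, 2²=4, 3²=9, 4²=16, 5²=25, 6²=36, 7²≡2, 8²≡17, 9²≡34, 10²≡6, 11²≡27, 12²≡3, 13²≡28, 14²≡8, 15²≡37, 16²≡21, 17²≡7, 18²≡42, 19²≡32, 20²≡24, 21²≡18, 22²≡14, 23²≡12 (mod 47).
The residues are {1, 2, 3, 4, 6, 7, 8, 9, 12, 14, 16, 17, 18, 21, 24, 25, 27, 28, 32, 34, 36, 37, 42}; the non-residues are the remaining 23 nonzero classes.

5,10,11,13,15,19,20,22,23,26,29,30,31,33,35,38,39,40,41,43,44,45,46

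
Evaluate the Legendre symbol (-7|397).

First reduce: -7 ≡ 390 (mod 397).
Pull out 2: since 397 ≡ 5 (mod 8), (2/397) = -1.
Reciprocity: 195 ≡ 3 and 397 ≡ 1 (mod 4), so (195/397) = +(397/195).
Reduce top mod 195: now compute (7/195).
Reciprocity: 7 ≡ 3 and 195 ≡ 3 (mod 4), so (7/195) = −(195/7).
Reduce top mod 7: now compute (6/7).
Pull out 2: since 7 ≡ 7 (mod 8), (2/7) = +1.
Reciprocity: 3 ≡ 3 and 7 ≡ 3 (mod 4), so (3/7) = −(7/3).
Reduce top mod 3: now compute (1/3).
Reached (1/3) = 1. Collecting the sign flips along the way, the symbol is -1.

-1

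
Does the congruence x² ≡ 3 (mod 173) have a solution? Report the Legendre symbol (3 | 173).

Reciprocity: 3 ≡ 3 and 173 ≡ 1 (mod 4), so (3/173) = +(173/3).
Reduce top mod 3: now compute (2/3).
Pull out 2: since 3 ≡ 3 (mod 8), (2/3) = -1.
Reached (1/3) = 1. Collecting the sign flips along the way, the symbol is -1.

-1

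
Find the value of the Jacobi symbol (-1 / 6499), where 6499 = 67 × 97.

-1

First reduce: -1 ≡ 6498 (mod 6499).
Pull out 2: since 6499 ≡ 3 (mod 8), (2/6499) = -1.
Reciprocity: 3249 ≡ 1 and 6499 ≡ 3 (mod 4), so (3249/6499) = +(6499/3249).
Reduce top mod 3249: now compute (1/3249).
Reached (1/3249) = 1. Collecting the sign flips along the way, the symbol is -1.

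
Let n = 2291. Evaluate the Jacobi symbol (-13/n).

-1

First reduce: -13 ≡ 2278 (mod 2291).
Pull out 2: since 2291 ≡ 3 (mod 8), (2/2291) = -1.
Reciprocity: 1139 ≡ 3 and 2291 ≡ 3 (mod 4), so (1139/2291) = −(2291/1139).
Reduce top mod 1139: now compute (13/1139).
Reciprocity: 13 ≡ 1 and 1139 ≡ 3 (mod 4), so (13/1139) = +(1139/13).
Reduce top mod 13: now compute (8/13).
Pull out 2^3: since 13 ≡ 5 (mod 8), (2/13) = -1, so (2/13)^3 = -1.
Reached (1/13) = 1. Collecting the sign flips along the way, the symbol is -1.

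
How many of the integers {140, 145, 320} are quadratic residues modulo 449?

(140/449) = +1 → QR.
(145/449) = -1 → non-residue.
(320/449) = +1 → QR.
Total quadratic residues among the 3: 2.

2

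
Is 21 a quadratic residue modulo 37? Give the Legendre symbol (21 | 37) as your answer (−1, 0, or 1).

1

Euler's criterion: (21/37) ≡ 21^18 (mod 37).
21^2 ≡ 34 (mod 37)
21^4 ≡ 9 (mod 37)
21^8 ≡ 7 (mod 37)
21^16 ≡ 12 (mod 37)
21^18 = 21^(16+2) ≡ 1 (mod 37).
Result is 1, so (21/37) = 1.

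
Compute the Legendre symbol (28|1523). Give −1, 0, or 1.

Pull out 2^2: since 1523 ≡ 3 (mod 8), (2/1523) = -1, so (2/1523)^2 = +1.
Reciprocity: 7 ≡ 3 and 1523 ≡ 3 (mod 4), so (7/1523) = −(1523/7).
Reduce top mod 7: now compute (4/7).
Pull out 2^2: since 7 ≡ 7 (mod 8), (2/7) = +1, so (2/7)^2 = +1.
Reached (1/7) = 1. Collecting the sign flips along the way, the symbol is -1.

-1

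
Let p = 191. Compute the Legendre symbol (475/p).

-1

First reduce: 475 ≡ 93 (mod 191).
Reciprocity: 93 ≡ 1 and 191 ≡ 3 (mod 4), so (93/191) = +(191/93).
Reduce top mod 93: now compute (5/93).
Reciprocity: 5 ≡ 1 and 93 ≡ 1 (mod 4), so (5/93) = +(93/5).
Reduce top mod 5: now compute (3/5).
Reciprocity: 3 ≡ 3 and 5 ≡ 1 (mod 4), so (3/5) = +(5/3).
Reduce top mod 3: now compute (2/3).
Pull out 2: since 3 ≡ 3 (mod 8), (2/3) = -1.
Reached (1/3) = 1. Collecting the sign flips along the way, the symbol is -1.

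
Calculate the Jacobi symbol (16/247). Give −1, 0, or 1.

1

Pull out 2^4: since 247 ≡ 7 (mod 8), (2/247) = +1, so (2/247)^4 = +1.
Reached (1/247) = 1. Collecting the sign flips along the way, the symbol is +1.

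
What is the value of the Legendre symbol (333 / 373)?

Reciprocity: 333 ≡ 1 and 373 ≡ 1 (mod 4), so (333/373) = +(373/333).
Reduce top mod 333: now compute (40/333).
Pull out 2^3: since 333 ≡ 5 (mod 8), (2/333) = -1, so (2/333)^3 = -1.
Reciprocity: 5 ≡ 1 and 333 ≡ 1 (mod 4), so (5/333) = +(333/5).
Reduce top mod 5: now compute (3/5).
Reciprocity: 3 ≡ 3 and 5 ≡ 1 (mod 4), so (3/5) = +(5/3).
Reduce top mod 3: now compute (2/3).
Pull out 2: since 3 ≡ 3 (mod 8), (2/3) = -1.
Reached (1/3) = 1. Collecting the sign flips along the way, the symbol is +1.

1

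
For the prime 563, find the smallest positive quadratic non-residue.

2

(2/563) = −1, so 2 is the smallest positive non-residue mod 563.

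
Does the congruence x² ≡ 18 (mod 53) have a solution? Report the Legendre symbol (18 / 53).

Pull out 2: since 53 ≡ 5 (mod 8), (2/53) = -1.
Reciprocity: 9 ≡ 1 and 53 ≡ 1 (mod 4), so (9/53) = +(53/9).
Reduce top mod 9: now compute (8/9).
Pull out 2^3: since 9 ≡ 1 (mod 8), (2/9) = +1, so (2/9)^3 = +1.
Reached (1/9) = 1. Collecting the sign flips along the way, the symbol is -1.

-1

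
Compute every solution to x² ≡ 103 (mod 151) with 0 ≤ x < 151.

42, 109

Since 151 ≡ 3 (mod 4), a square root of 103 is 103^((151+1)/4) = 103^38 mod 151.
Repeated squaring: 103^2≡39, 103^4≡11, 103^8≡121, 103^16≡145, 103^32≡36 (mod 151).
103^38 = 103^(32+4+2) ≡ 42 (mod 151).
Check: 42² = 1764 ≡ 103 (mod 151). The two roots are 42 and 109.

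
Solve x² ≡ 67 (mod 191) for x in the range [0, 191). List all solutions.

81, 110

Since 191 ≡ 3 (mod 4), a square root of 67 is 67^((191+1)/4) = 67^48 mod 191.
Repeated squaring: 67^2≡96, 67^4≡48, 67^8≡12, 67^16≡144, 67^32≡108 (mod 191).
67^48 = 67^(32+16) ≡ 81 (mod 191).
Check: 81² = 6561 ≡ 67 (mod 191). The two roots are 81 and 110.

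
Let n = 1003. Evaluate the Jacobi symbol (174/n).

-1

Pull out 2: since 1003 ≡ 3 (mod 8), (2/1003) = -1.
Reciprocity: 87 ≡ 3 and 1003 ≡ 3 (mod 4), so (87/1003) = −(1003/87).
Reduce top mod 87: now compute (46/87).
Pull out 2: since 87 ≡ 7 (mod 8), (2/87) = +1.
Reciprocity: 23 ≡ 3 and 87 ≡ 3 (mod 4), so (23/87) = −(87/23).
Reduce top mod 23: now compute (18/23).
Pull out 2: since 23 ≡ 7 (mod 8), (2/23) = +1.
Reciprocity: 9 ≡ 1 and 23 ≡ 3 (mod 4), so (9/23) = +(23/9).
Reduce top mod 9: now compute (5/9).
Reciprocity: 5 ≡ 1 and 9 ≡ 1 (mod 4), so (5/9) = +(9/5).
Reduce top mod 5: now compute (4/5).
Pull out 2^2: since 5 ≡ 5 (mod 8), (2/5) = -1, so (2/5)^2 = +1.
Reached (1/5) = 1. Collecting the sign flips along the way, the symbol is -1.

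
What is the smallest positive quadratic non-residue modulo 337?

5

(2/337) = +1, so 2 is a residue.
(3/337) = +1, so 3 is a residue.
(4/337) = +1, so 4 is a residue.
(5/337) = −1, so 5 is the smallest positive non-residue mod 337.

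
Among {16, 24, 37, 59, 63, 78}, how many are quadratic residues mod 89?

2

(16/89) = +1 → QR.
(24/89) = -1 → non-residue.
(37/89) = -1 → non-residue.
(59/89) = -1 → non-residue.
(63/89) = -1 → non-residue.
(78/89) = +1 → QR.
Total quadratic residues among the 6: 2.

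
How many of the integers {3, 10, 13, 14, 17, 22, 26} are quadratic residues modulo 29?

2

(3/29) = -1 → non-residue.
(10/29) = -1 → non-residue.
(13/29) = +1 → QR.
(14/29) = -1 → non-residue.
(17/29) = -1 → non-residue.
(22/29) = +1 → QR.
(26/29) = -1 → non-residue.
Total quadratic residues among the 7: 2.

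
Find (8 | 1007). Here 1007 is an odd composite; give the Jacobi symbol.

1

Pull out 2^3: since 1007 ≡ 7 (mod 8), (2/1007) = +1, so (2/1007)^3 = +1.
Reached (1/1007) = 1. Collecting the sign flips along the way, the symbol is +1.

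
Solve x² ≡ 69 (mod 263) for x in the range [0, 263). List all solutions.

73, 190

Since 263 ≡ 3 (mod 4), a square root of 69 is 69^((263+1)/4) = 69^66 mod 263.
Repeated squaring: 69^2≡27, 69^4≡203, 69^8≡181, 69^16≡149, 69^32≡109, 69^64≡46 (mod 263).
69^66 = 69^(64+2) ≡ 190 (mod 263).
Check: 190² = 36100 ≡ 69 (mod 263). The two roots are 73 and 190.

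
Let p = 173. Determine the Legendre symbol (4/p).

Euler's criterion: (4/173) ≡ 4^86 (mod 173).
4^2 ≡ 16 (mod 173)
4^4 ≡ 83 (mod 173)
4^8 ≡ 142 (mod 173)
4^16 ≡ 96 (mod 173)
4^32 ≡ 47 (mod 173)
4^64 ≡ 133 (mod 173)
4^86 = 4^(64+16+4+2) ≡ 1 (mod 173).
Result is 1, so (4/173) = 1.

1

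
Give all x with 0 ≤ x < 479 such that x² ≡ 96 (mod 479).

Since 479 ≡ 3 (mod 4), a square root of 96 is 96^((479+1)/4) = 96^120 mod 479.
Repeated squaring: 96^2≡115, 96^4≡292, 96^8≡2, 96^16≡4, 96^32≡16, 96^64≡256 (mod 479).
96^120 = 96^(64+32+16+8) ≡ 196 (mod 479).
Check: 196² = 38416 ≡ 96 (mod 479). The two roots are 196 and 283.

196, 283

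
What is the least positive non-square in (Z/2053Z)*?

2

(2/2053) = −1, so 2 is the smallest positive non-residue mod 2053.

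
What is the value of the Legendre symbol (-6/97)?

First reduce: -6 ≡ 91 (mod 97).
Reciprocity: 91 ≡ 3 and 97 ≡ 1 (mod 4), so (91/97) = +(97/91).
Reduce top mod 91: now compute (6/91).
Pull out 2: since 91 ≡ 3 (mod 8), (2/91) = -1.
Reciprocity: 3 ≡ 3 and 91 ≡ 3 (mod 4), so (3/91) = −(91/3).
Reduce top mod 3: now compute (1/3).
Reached (1/3) = 1. Collecting the sign flips along the way, the symbol is +1.

1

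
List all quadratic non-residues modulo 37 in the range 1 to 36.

Square k = 1,…,18 (k and 37−k give the same square):
1²=1, 2²=4, 3²=9, 4²=16, 5²=25, 6²=36, 7²≡12, 8²≡27, 9²≡7, 10²≡26, 11²≡10, 12²≡33, 13²≡21, 14²≡11, 15²≡3, 16²≡34, 17²≡30, 18²≡28 (mod 37).
The residues are {1, 3, 4, 7, 9, 10, 11, 12, 16, 21, 25, 26, 27, 28, 30, 33, 34, 36}; the non-residues are the remaining 18 nonzero classes.

2, 5, 6, 8, 13, 14, 15, 17, 18, 19, 20, 22, 23, 24, 29, 31, 32, 35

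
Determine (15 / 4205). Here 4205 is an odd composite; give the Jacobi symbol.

0

Reciprocity: 15 ≡ 3 and 4205 ≡ 1 (mod 4), so (15/4205) = +(4205/15).
Reduce top mod 15: now compute (5/15).
Reciprocity: 5 ≡ 1 and 15 ≡ 3 (mod 4), so (5/15) = +(15/5).
Reduce top mod 5: now compute (0/5).
Top reduces to 0: gcd > 1, so the symbol is 0.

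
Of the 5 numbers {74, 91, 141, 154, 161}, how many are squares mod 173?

(74/173) = -1 → non-residue.
(91/173) = -1 → non-residue.
(141/173) = -1 → non-residue.
(154/173) = -1 → non-residue.
(161/173) = -1 → non-residue.
Total quadratic residues among the 5: 0.

0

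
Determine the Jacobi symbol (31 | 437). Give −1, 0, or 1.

Reciprocity: 31 ≡ 3 and 437 ≡ 1 (mod 4), so (31/437) = +(437/31).
Reduce top mod 31: now compute (3/31).
Reciprocity: 3 ≡ 3 and 31 ≡ 3 (mod 4), so (3/31) = −(31/3).
Reduce top mod 3: now compute (1/3).
Reached (1/3) = 1. Collecting the sign flips along the way, the symbol is -1.

-1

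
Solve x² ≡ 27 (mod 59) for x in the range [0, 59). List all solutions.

Since 59 ≡ 3 (mod 4), a square root of 27 is 27^((59+1)/4) = 27^15 mod 59.
Repeated squaring: 27^2≡21, 27^4≡28, 27^8≡17 (mod 59).
27^15 = 27^(8+4+2+1) ≡ 26 (mod 59).
Check: 26² = 676 ≡ 27 (mod 59). The two roots are 26 and 33.

26, 33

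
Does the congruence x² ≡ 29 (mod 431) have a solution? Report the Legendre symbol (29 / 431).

Euler's criterion: (29/431) ≡ 29^215 (mod 431).
29^2 ≡ 410 (mod 431)
29^4 ≡ 10 (mod 431)
29^8 ≡ 100 (mod 431)
29^16 ≡ 87 (mod 431)
29^32 ≡ 242 (mod 431)
29^64 ≡ 379 (mod 431)
29^128 ≡ 118 (mod 431)
29^215 = 29^(128+64+16+4+2+1) ≡ 1 (mod 431).
Result is 1, so (29/431) = 1.

1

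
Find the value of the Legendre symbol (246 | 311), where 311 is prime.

Pull out 2: since 311 ≡ 7 (mod 8), (2/311) = +1.
Reciprocity: 123 ≡ 3 and 311 ≡ 3 (mod 4), so (123/311) = −(311/123).
Reduce top mod 123: now compute (65/123).
Reciprocity: 65 ≡ 1 and 123 ≡ 3 (mod 4), so (65/123) = +(123/65).
Reduce top mod 65: now compute (58/65).
Pull out 2: since 65 ≡ 1 (mod 8), (2/65) = +1.
Reciprocity: 29 ≡ 1 and 65 ≡ 1 (mod 4), so (29/65) = +(65/29).
Reduce top mod 29: now compute (7/29).
Reciprocity: 7 ≡ 3 and 29 ≡ 1 (mod 4), so (7/29) = +(29/7).
Reduce top mod 7: now compute (1/7).
Reached (1/7) = 1. Collecting the sign flips along the way, the symbol is -1.

-1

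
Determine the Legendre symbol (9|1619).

Reciprocity: 9 ≡ 1 and 1619 ≡ 3 (mod 4), so (9/1619) = +(1619/9).
Reduce top mod 9: now compute (8/9).
Pull out 2^3: since 9 ≡ 1 (mod 8), (2/9) = +1, so (2/9)^3 = +1.
Reached (1/9) = 1. Collecting the sign flips along the way, the symbol is +1.

1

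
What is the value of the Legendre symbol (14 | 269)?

1

Pull out 2: since 269 ≡ 5 (mod 8), (2/269) = -1.
Reciprocity: 7 ≡ 3 and 269 ≡ 1 (mod 4), so (7/269) = +(269/7).
Reduce top mod 7: now compute (3/7).
Reciprocity: 3 ≡ 3 and 7 ≡ 3 (mod 4), so (3/7) = −(7/3).
Reduce top mod 3: now compute (1/3).
Reached (1/3) = 1. Collecting the sign flips along the way, the symbol is +1.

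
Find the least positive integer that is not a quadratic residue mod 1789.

(2/1789) = −1, so 2 is the smallest positive non-residue mod 1789.

2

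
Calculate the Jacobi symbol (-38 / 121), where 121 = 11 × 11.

1

First reduce: -38 ≡ 83 (mod 121).
Reciprocity: 83 ≡ 3 and 121 ≡ 1 (mod 4), so (83/121) = +(121/83).
Reduce top mod 83: now compute (38/83).
Pull out 2: since 83 ≡ 3 (mod 8), (2/83) = -1.
Reciprocity: 19 ≡ 3 and 83 ≡ 3 (mod 4), so (19/83) = −(83/19).
Reduce top mod 19: now compute (7/19).
Reciprocity: 7 ≡ 3 and 19 ≡ 3 (mod 4), so (7/19) = −(19/7).
Reduce top mod 7: now compute (5/7).
Reciprocity: 5 ≡ 1 and 7 ≡ 3 (mod 4), so (5/7) = +(7/5).
Reduce top mod 5: now compute (2/5).
Pull out 2: since 5 ≡ 5 (mod 8), (2/5) = -1.
Reached (1/5) = 1. Collecting the sign flips along the way, the symbol is +1.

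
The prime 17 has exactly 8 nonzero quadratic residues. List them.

1, 2, 4, 8, 9, 13, 15, 16

Square k = 1,…,8 (k and 17−k give the same square):
1²=1, 2²=4, 3²=9, 4²=16, 5²≡8, 6²≡2, 7²≡15, 8²≡13 (mod 17).
So the quadratic residues mod 17 are {1, 2, 4, 8, 9, 13, 15, 16}.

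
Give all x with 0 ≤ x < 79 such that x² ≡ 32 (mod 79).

36, 43

Since 79 ≡ 3 (mod 4), a square root of 32 is 32^((79+1)/4) = 32^20 mod 79.
Repeated squaring: 32^2≡76, 32^4≡9, 32^8≡2, 32^16≡4 (mod 79).
32^20 = 32^(16+4) ≡ 36 (mod 79).
Check: 36² = 1296 ≡ 32 (mod 79). The two roots are 36 and 43.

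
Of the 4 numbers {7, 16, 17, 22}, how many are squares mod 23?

(7/23) = -1 → non-residue.
(16/23) = +1 → QR.
(17/23) = -1 → non-residue.
(22/23) = -1 → non-residue.
Total quadratic residues among the 4: 1.

1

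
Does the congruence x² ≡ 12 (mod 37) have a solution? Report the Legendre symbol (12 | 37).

Euler's criterion: (12/37) ≡ 12^18 (mod 37).
12^2 ≡ 33 (mod 37)
12^4 ≡ 16 (mod 37)
12^8 ≡ 34 (mod 37)
12^16 ≡ 9 (mod 37)
12^18 = 12^(16+2) ≡ 1 (mod 37).
Result is 1, so (12/37) = 1.

1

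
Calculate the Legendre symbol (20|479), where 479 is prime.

1

Euler's criterion: (20/479) ≡ 20^239 (mod 479).
20^2 ≡ 400 (mod 479)
20^4 ≡ 14 (mod 479)
20^8 ≡ 196 (mod 479)
20^16 ≡ 96 (mod 479)
20^32 ≡ 115 (mod 479)
20^64 ≡ 292 (mod 479)
20^128 ≡ 2 (mod 479)
20^239 = 20^(128+64+32+8+4+2+1) ≡ 1 (mod 479).
Result is 1, so (20/479) = 1.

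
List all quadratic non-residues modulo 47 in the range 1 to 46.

5,10,11,13,15,19,20,22,23,26,29,30,31,33,35,38,39,40,41,43,44,45,46

Square k = 1,…,23 (k and 47−k give the same square):
1²=1, 2²=4, 3²=9, 4²=16, 5²=25, 6²=36, 7²≡2, 8²≡17, 9²≡34, 10²≡6, 11²≡27, 12²≡3, 13²≡28, 14²≡8, 15²≡37, 16²≡21, 17²≡7, 18²≡42, 19²≡32, 20²≡24, 21²≡18, 22²≡14, 23²≡12 (mod 47).
The residues are {1, 2, 3, 4, 6, 7, 8, 9, 12, 14, 16, 17, 18, 21, 24, 25, 27, 28, 32, 34, 36, 37, 42}; the non-residues are the remaining 23 nonzero classes.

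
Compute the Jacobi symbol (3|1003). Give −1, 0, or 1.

Reciprocity: 3 ≡ 3 and 1003 ≡ 3 (mod 4), so (3/1003) = −(1003/3).
Reduce top mod 3: now compute (1/3).
Reached (1/3) = 1. Collecting the sign flips along the way, the symbol is -1.

-1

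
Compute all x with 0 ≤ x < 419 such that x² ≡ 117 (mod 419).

206, 213

Since 419 ≡ 3 (mod 4), a square root of 117 is 117^((419+1)/4) = 117^105 mod 419.
Repeated squaring: 117^2≡281, 117^4≡189, 117^8≡106, 117^16≡342, 117^32≡63, 117^64≡198 (mod 419).
117^105 = 117^(64+32+8+1) ≡ 206 (mod 419).
Check: 206² = 42436 ≡ 117 (mod 419). The two roots are 206 and 213.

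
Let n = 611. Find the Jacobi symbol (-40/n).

First reduce: -40 ≡ 571 (mod 611).
Reciprocity: 571 ≡ 3 and 611 ≡ 3 (mod 4), so (571/611) = −(611/571).
Reduce top mod 571: now compute (40/571).
Pull out 2^3: since 571 ≡ 3 (mod 8), (2/571) = -1, so (2/571)^3 = -1.
Reciprocity: 5 ≡ 1 and 571 ≡ 3 (mod 4), so (5/571) = +(571/5).
Reduce top mod 5: now compute (1/5).
Reached (1/5) = 1. Collecting the sign flips along the way, the symbol is +1.

1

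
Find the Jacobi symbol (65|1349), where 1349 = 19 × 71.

Reciprocity: 65 ≡ 1 and 1349 ≡ 1 (mod 4), so (65/1349) = +(1349/65).
Reduce top mod 65: now compute (49/65).
Reciprocity: 49 ≡ 1 and 65 ≡ 1 (mod 4), so (49/65) = +(65/49).
Reduce top mod 49: now compute (16/49).
Pull out 2^4: since 49 ≡ 1 (mod 8), (2/49) = +1, so (2/49)^4 = +1.
Reached (1/49) = 1. Collecting the sign flips along the way, the symbol is +1.

1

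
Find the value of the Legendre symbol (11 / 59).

Euler's criterion: (11/59) ≡ 11^29 (mod 59).
11^2 ≡ 3 (mod 59)
11^4 ≡ 9 (mod 59)
11^8 ≡ 22 (mod 59)
11^16 ≡ 12 (mod 59)
11^29 = 11^(16+8+4+1) ≡ 58 (mod 59).
Result is 58 ≡ −1, so (11/59) = −1.

-1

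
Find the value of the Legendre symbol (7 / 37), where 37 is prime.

1

Reciprocity: 7 ≡ 3 and 37 ≡ 1 (mod 4), so (7/37) = +(37/7).
Reduce top mod 7: now compute (2/7).
Pull out 2: since 7 ≡ 7 (mod 8), (2/7) = +1.
Reached (1/7) = 1. Collecting the sign flips along the way, the symbol is +1.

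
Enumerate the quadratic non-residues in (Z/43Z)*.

Square k = 1,…,21 (k and 43−k give the same square):
1²=1, 2²=4, 3²=9, 4²=16, 5²=25, 6²=36, 7²≡6, 8²≡21, 9²≡38, 10²≡14, 11²≡35, 12²≡15, 13²≡40, 14²≡24, 15²≡10, 16²≡41, 17²≡31, 18²≡23, 19²≡17, 20²≡13, 21²≡11 (mod 43).
The residues are {1, 4, 6, 9, 10, 11, 13, 14, 15, 16, 17, 21, 23, 24, 25, 31, 35, 36, 38, 40, 41}; the non-residues are the remaining 21 nonzero classes.

2 3 5 7 8 12 18 19 20 22 26 27 28 29 30 32 33 34 37 39 42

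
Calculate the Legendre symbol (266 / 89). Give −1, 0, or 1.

1

First reduce: 266 ≡ 88 (mod 89).
Pull out 2^3: since 89 ≡ 1 (mod 8), (2/89) = +1, so (2/89)^3 = +1.
Reciprocity: 11 ≡ 3 and 89 ≡ 1 (mod 4), so (11/89) = +(89/11).
Reduce top mod 11: now compute (1/11).
Reached (1/11) = 1. Collecting the sign flips along the way, the symbol is +1.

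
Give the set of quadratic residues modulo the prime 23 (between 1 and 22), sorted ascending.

1, 2, 3, 4, 6, 8, 9, 12, 13, 16, 18

Square k = 1,…,11 (k and 23−k give the same square):
1²=1, 2²=4, 3²=9, 4²=16, 5²≡2, 6²≡13, 7²≡3, 8²≡18, 9²≡12, 10²≡8, 11²≡6 (mod 23).
So the quadratic residues mod 23 are {1, 2, 3, 4, 6, 8, 9, 12, 13, 16, 18}.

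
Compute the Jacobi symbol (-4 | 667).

First reduce: -4 ≡ 663 (mod 667).
Reciprocity: 663 ≡ 3 and 667 ≡ 3 (mod 4), so (663/667) = −(667/663).
Reduce top mod 663: now compute (4/663).
Pull out 2^2: since 663 ≡ 7 (mod 8), (2/663) = +1, so (2/663)^2 = +1.
Reached (1/663) = 1. Collecting the sign flips along the way, the symbol is -1.

-1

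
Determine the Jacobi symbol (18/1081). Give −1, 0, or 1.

1

Pull out 2: since 1081 ≡ 1 (mod 8), (2/1081) = +1.
Reciprocity: 9 ≡ 1 and 1081 ≡ 1 (mod 4), so (9/1081) = +(1081/9).
Reduce top mod 9: now compute (1/9).
Reached (1/9) = 1. Collecting the sign flips along the way, the symbol is +1.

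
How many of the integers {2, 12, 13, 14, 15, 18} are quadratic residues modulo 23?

4

(2/23) = +1 → QR.
(12/23) = +1 → QR.
(13/23) = +1 → QR.
(14/23) = -1 → non-residue.
(15/23) = -1 → non-residue.
(18/23) = +1 → QR.
Total quadratic residues among the 6: 4.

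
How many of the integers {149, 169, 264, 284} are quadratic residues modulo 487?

3

(149/487) = -1 → non-residue.
(169/487) = +1 → QR.
(264/487) = +1 → QR.
(284/487) = +1 → QR.
Total quadratic residues among the 4: 3.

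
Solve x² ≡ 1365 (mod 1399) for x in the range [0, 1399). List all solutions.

610, 789

Since 1399 ≡ 3 (mod 4), a square root of 1365 is 1365^((1399+1)/4) = 1365^350 mod 1399.
Repeated squaring: 1365^2≡1156, 1365^4≡291, 1365^8≡741, 1365^16≡673, 1365^32≡1052, 1365^64≡95, 1365^128≡631, 1365^256≡845 (mod 1399).
1365^350 = 1365^(256+64+16+8+4+2) ≡ 610 (mod 1399).
Check: 610² = 372100 ≡ 1365 (mod 1399). The two roots are 610 and 789.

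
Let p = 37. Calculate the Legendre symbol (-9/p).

1

First reduce: -9 ≡ 28 (mod 37).
Pull out 2^2: since 37 ≡ 5 (mod 8), (2/37) = -1, so (2/37)^2 = +1.
Reciprocity: 7 ≡ 3 and 37 ≡ 1 (mod 4), so (7/37) = +(37/7).
Reduce top mod 7: now compute (2/7).
Pull out 2: since 7 ≡ 7 (mod 8), (2/7) = +1.
Reached (1/7) = 1. Collecting the sign flips along the way, the symbol is +1.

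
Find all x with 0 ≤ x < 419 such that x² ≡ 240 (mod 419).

Since 419 ≡ 3 (mod 4), a square root of 240 is 240^((419+1)/4) = 240^105 mod 419.
Repeated squaring: 240^2≡197, 240^4≡261, 240^8≡243, 240^16≡389, 240^32≡62, 240^64≡73 (mod 419).
240^105 = 240^(64+32+8+1) ≡ 147 (mod 419).
Check: 147² = 21609 ≡ 240 (mod 419). The two roots are 147 and 272.

147, 272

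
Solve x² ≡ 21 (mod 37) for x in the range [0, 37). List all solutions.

13, 24

37 ≡ 1 (mod 4), so we find a root by search.
Trying successive values, 13² = 169 ≡ 21 (mod 37). The other root is 37 − 13 = 24.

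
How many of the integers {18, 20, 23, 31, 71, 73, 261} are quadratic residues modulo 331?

(18/331) = -1 → non-residue.
(20/331) = +1 → QR.
(23/331) = -1 → non-residue.
(31/331) = +1 → QR.
(71/331) = +1 → QR.
(73/331) = -1 → non-residue.
(261/331) = -1 → non-residue.
Total quadratic residues among the 7: 3.

3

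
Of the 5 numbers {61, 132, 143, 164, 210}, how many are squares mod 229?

3

(61/229) = +1 → QR.
(132/229) = +1 → QR.
(143/229) = -1 → non-residue.
(164/229) = -1 → non-residue.
(210/229) = +1 → QR.
Total quadratic residues among the 5: 3.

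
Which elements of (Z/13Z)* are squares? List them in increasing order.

1, 3, 4, 9, 10, 12

Square k = 1,…,6 (k and 13−k give the same square):
1²=1, 2²=4, 3²=9, 4²≡3, 5²≡12, 6²≡10 (mod 13).
So the quadratic residues mod 13 are {1, 3, 4, 9, 10, 12}.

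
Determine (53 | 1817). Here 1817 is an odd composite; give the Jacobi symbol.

1

Reciprocity: 53 ≡ 1 and 1817 ≡ 1 (mod 4), so (53/1817) = +(1817/53).
Reduce top mod 53: now compute (15/53).
Reciprocity: 15 ≡ 3 and 53 ≡ 1 (mod 4), so (15/53) = +(53/15).
Reduce top mod 15: now compute (8/15).
Pull out 2^3: since 15 ≡ 7 (mod 8), (2/15) = +1, so (2/15)^3 = +1.
Reached (1/15) = 1. Collecting the sign flips along the way, the symbol is +1.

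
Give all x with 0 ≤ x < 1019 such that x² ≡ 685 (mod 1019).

69, 950

Since 1019 ≡ 3 (mod 4), a square root of 685 is 685^((1019+1)/4) = 685^255 mod 1019.
Repeated squaring: 685^2≡485, 685^4≡855, 685^8≡402, 685^16≡602, 685^32≡659, 685^64≡187, 685^128≡323 (mod 1019).
685^255 = 685^(128+64+32+16+8+4+2+1) ≡ 69 (mod 1019).
Check: 69² = 4761 ≡ 685 (mod 1019). The two roots are 69 and 950.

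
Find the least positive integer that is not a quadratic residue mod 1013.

2

(2/1013) = −1, so 2 is the smallest positive non-residue mod 1013.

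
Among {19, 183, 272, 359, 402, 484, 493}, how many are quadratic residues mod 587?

4

(19/587) = -1 → non-residue.
(183/587) = -1 → non-residue.
(272/587) = +1 → QR.
(359/587) = +1 → QR.
(402/587) = -1 → non-residue.
(484/587) = +1 → QR.
(493/587) = +1 → QR.
Total quadratic residues among the 7: 4.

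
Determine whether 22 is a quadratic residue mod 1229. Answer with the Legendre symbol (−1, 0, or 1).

1

Pull out 2: since 1229 ≡ 5 (mod 8), (2/1229) = -1.
Reciprocity: 11 ≡ 3 and 1229 ≡ 1 (mod 4), so (11/1229) = +(1229/11).
Reduce top mod 11: now compute (8/11).
Pull out 2^3: since 11 ≡ 3 (mod 8), (2/11) = -1, so (2/11)^3 = -1.
Reached (1/11) = 1. Collecting the sign flips along the way, the symbol is +1.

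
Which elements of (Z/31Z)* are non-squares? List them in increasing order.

3 6 11 12 13 15 17 21 22 23 24 26 27 29 30

Square k = 1,…,15 (k and 31−k give the same square):
1²=1, 2²=4, 3²=9, 4²=16, 5²=25, 6²≡5, 7²≡18, 8²≡2, 9²≡19, 10²≡7, 11²≡28, 12²≡20, 13²≡14, 14²≡10, 15²≡8 (mod 31).
The residues are {1, 2, 4, 5, 7, 8, 9, 10, 14, 16, 18, 19, 20, 25, 28}; the non-residues are the remaining 15 nonzero classes.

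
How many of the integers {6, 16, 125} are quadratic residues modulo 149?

3

(6/149) = +1 → QR.
(16/149) = +1 → QR.
(125/149) = +1 → QR.
Total quadratic residues among the 3: 3.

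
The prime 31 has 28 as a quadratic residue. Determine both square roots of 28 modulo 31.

Since 31 ≡ 3 (mod 4), a square root of 28 is 28^((31+1)/4) = 28^8 mod 31.
Repeated squaring: 28^2≡9, 28^4≡19, 28^8≡20 (mod 31).
28^8 = 28^(8) ≡ 20 (mod 31).
Check: 20² = 400 ≡ 28 (mod 31). The two roots are 11 and 20.

11, 20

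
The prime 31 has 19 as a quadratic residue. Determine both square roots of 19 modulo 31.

Since 31 ≡ 3 (mod 4), a square root of 19 is 19^((31+1)/4) = 19^8 mod 31.
Repeated squaring: 19^2≡20, 19^4≡28, 19^8≡9 (mod 31).
19^8 = 19^(8) ≡ 9 (mod 31).
Check: 9² = 81 ≡ 19 (mod 31). The two roots are 9 and 22.

9, 22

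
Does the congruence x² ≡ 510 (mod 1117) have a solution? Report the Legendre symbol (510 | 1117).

-1

Euler's criterion: (510/1117) ≡ 510^558 (mod 1117).
510^2 ≡ 956 (mod 1117)
510^4 ≡ 230 (mod 1117)
510^8 ≡ 401 (mod 1117)
510^16 ≡ 1070 (mod 1117)
510^32 ≡ 1092 (mod 1117)
510^64 ≡ 625 (mod 1117)
510^128 ≡ 792 (mod 1117)
510^256 ≡ 627 (mod 1117)
510^512 ≡ 1062 (mod 1117)
510^558 = 510^(512+32+8+4+2) ≡ 1116 (mod 1117).
Result is 1116 ≡ −1, so (510/1117) = −1.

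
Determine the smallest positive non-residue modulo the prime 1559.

17

(2/1559) = +1, so 2 is a residue.
(3/1559) = +1, so 3 is a residue.
(4/1559) = +1, so 4 is a residue.
(5/1559) = +1, so 5 is a residue.
(6/1559) = +1, so 6 is a residue.
(7/1559) = +1, so 7 is a residue.
(8/1559) = +1, so 8 is a residue.
(9/1559) = +1, so 9 is a residue.
(10/1559) = +1, so 10 is a residue.
(11/1559) = +1, so 11 is a residue.
(12/1559) = +1, so 12 is a residue.
(13/1559) = +1, so 13 is a residue.
(14/1559) = +1, so 14 is a residue.
(15/1559) = +1, so 15 is a residue.
(16/1559) = +1, so 16 is a residue.
(17/1559) = −1, so 17 is the smallest positive non-residue mod 1559.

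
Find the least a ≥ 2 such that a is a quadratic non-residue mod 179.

(2/179) = −1, so 2 is the smallest positive non-residue mod 179.

2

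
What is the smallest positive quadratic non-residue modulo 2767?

3

(2/2767) = +1, so 2 is a residue.
(3/2767) = −1, so 3 is the smallest positive non-residue mod 2767.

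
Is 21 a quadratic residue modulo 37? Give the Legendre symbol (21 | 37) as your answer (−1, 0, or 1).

Reciprocity: 21 ≡ 1 and 37 ≡ 1 (mod 4), so (21/37) = +(37/21).
Reduce top mod 21: now compute (16/21).
Pull out 2^4: since 21 ≡ 5 (mod 8), (2/21) = -1, so (2/21)^4 = +1.
Reached (1/21) = 1. Collecting the sign flips along the way, the symbol is +1.

1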